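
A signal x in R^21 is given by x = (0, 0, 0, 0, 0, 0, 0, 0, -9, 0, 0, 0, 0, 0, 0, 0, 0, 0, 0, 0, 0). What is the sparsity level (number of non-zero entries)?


Non-zero positions: [8].
Sparsity = 1.

1


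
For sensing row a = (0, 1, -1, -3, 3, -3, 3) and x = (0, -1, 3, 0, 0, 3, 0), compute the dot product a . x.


Non-zero terms: ['1*-1', '-1*3', '-3*3']
Products: [-1, -3, -9]
y = sum = -13.

-13


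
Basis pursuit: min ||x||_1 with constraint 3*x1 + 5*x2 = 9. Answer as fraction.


Axis intercepts:
  x1 = 3, x2 = 0: L1 = 3
  x1 = 0, x2 = 9/5: L1 = 9/5
x* = (0, 9/5)
||x*||_1 = 9/5.

9/5


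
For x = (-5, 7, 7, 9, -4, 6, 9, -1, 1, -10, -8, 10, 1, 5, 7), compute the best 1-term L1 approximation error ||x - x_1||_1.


Sorted |x_i| descending: [10, 10, 9, 9, 8, 7, 7, 7, 6, 5, 5, 4, 1, 1, 1]
Keep top 1: [10]
Tail entries: [10, 9, 9, 8, 7, 7, 7, 6, 5, 5, 4, 1, 1, 1]
L1 error = sum of tail = 80.

80


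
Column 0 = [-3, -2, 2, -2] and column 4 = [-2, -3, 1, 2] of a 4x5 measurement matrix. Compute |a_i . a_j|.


Inner product: -3*-2 + -2*-3 + 2*1 + -2*2
Products: [6, 6, 2, -4]
Sum = 10.
|dot| = 10.

10


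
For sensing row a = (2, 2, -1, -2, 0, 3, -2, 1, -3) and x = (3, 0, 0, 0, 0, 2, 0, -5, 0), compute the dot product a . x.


Non-zero terms: ['2*3', '3*2', '1*-5']
Products: [6, 6, -5]
y = sum = 7.

7


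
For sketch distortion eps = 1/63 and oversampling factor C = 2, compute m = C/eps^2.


1/eps = 63.
(1/eps)^2 = 3969.
m = 2*3969 = 7938.

7938


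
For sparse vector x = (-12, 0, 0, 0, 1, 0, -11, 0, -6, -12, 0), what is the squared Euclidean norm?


Non-zero entries: [(0, -12), (4, 1), (6, -11), (8, -6), (9, -12)]
Squares: [144, 1, 121, 36, 144]
||x||_2^2 = sum = 446.

446


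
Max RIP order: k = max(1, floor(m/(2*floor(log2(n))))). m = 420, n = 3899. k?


floor(log2(3899)) = 11.
2*11 = 22.
m/(2*floor(log2(n))) = 420/22 ≈ 19.0909.
floor = 19.
k = max(1, 19) = 19.

19


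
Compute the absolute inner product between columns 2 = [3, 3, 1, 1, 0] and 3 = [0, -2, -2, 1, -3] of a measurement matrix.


Inner product: 3*0 + 3*-2 + 1*-2 + 1*1 + 0*-3
Products: [0, -6, -2, 1, 0]
Sum = -7.
|dot| = 7.

7


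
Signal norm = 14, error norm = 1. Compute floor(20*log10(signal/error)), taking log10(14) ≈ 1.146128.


||x||/||e|| = 14/1 = 14.
log10(14) ≈ 1.146128.
20*log10(||x||/||e||) ≈ 20*1.146128 = 22.92256.
floor(22.92256) = 22.

22


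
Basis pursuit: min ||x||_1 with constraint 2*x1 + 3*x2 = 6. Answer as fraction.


Axis intercepts:
  x1 = 3, x2 = 0: L1 = 3
  x1 = 0, x2 = 2: L1 = 2
x* = (0, 2)
||x*||_1 = 2.

2


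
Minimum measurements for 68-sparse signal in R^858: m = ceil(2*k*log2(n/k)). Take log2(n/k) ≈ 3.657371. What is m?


log2(n/k) = log2(858/68) ≈ 3.657371.
2*k*log2(n/k) ≈ 2*68*3.657371 = 497.402456.
m = ceil(497.402456) = 498.

498


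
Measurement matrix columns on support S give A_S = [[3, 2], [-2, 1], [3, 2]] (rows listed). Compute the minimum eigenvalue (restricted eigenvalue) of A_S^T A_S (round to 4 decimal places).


A_S^T A_S = [[22, 10], [10, 9]].
trace = 31.
det = 98.
disc = trace^2 - 4*det = 961 - 4*98 = 569.
sqrt(569) ≈ 23.853721.
lam_min = (31 - sqrt(569))/2 ≈ (31 - 23.853721)/2 = 3.5731395 ≈ 3.5731.

3.5731


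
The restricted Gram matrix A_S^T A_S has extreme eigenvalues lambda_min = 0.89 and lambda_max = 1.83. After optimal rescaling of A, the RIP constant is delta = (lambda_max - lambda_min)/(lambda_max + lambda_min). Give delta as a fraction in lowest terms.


lambda_max - lambda_min = 1.83 - 0.89 = 0.94.
lambda_max + lambda_min = 1.83 + 0.89 = 2.72.
delta = 0.94/2.72 = 94/272 = 47/136.

47/136


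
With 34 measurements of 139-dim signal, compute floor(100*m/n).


100*m/n = 100*34/139 ≈ 24.4604.
floor = 24.

24


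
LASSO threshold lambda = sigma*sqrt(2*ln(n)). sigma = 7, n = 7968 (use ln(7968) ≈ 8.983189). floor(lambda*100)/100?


ln(7968) ≈ 8.983189.
2*ln(n) ≈ 17.966378.
sqrt(2*ln(n)) ≈ sqrt(17.966378) ≈ 4.238676.
lambda ≈ 7*4.238676 = 29.670732.
floor(lambda*100)/100 = 29.67.

29.67


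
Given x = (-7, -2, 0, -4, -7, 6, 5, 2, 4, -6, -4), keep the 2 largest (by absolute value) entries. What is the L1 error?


Sorted |x_i| descending: [7, 7, 6, 6, 5, 4, 4, 4, 2, 2, 0]
Keep top 2: [7, 7]
Tail entries: [6, 6, 5, 4, 4, 4, 2, 2, 0]
L1 error = sum of tail = 33.

33


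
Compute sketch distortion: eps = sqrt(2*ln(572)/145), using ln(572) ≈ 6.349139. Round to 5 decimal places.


ln(572) ≈ 6.349139.
2*ln(N)/m ≈ 2*6.349139/145 ≈ 0.08757433.
eps = sqrt(0.08757433) ≈ 0.2959296 ≈ 0.29593.

0.29593


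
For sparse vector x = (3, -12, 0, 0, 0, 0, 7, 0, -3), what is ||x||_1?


Non-zero entries: [(0, 3), (1, -12), (6, 7), (8, -3)]
Absolute values: [3, 12, 7, 3]
||x||_1 = sum = 25.

25


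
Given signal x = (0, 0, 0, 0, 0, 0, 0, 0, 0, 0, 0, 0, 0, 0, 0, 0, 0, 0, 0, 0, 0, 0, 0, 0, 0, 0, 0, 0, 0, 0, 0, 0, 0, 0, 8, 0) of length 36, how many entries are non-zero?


Non-zero positions: [34].
Sparsity = 1.

1


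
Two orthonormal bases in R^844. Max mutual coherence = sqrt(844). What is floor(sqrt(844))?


29^2 = 841 <= 844 < 900 = 30^2, so 29 <= sqrt(844) < 30.
floor(sqrt(844)) = 29.

29


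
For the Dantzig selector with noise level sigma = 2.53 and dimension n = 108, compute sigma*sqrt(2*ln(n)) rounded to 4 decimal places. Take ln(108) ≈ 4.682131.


ln(108) ≈ 4.682131.
2*ln(n) ≈ 9.364262.
sqrt(2*ln(n)) ≈ sqrt(9.364262) ≈ 3.060108.
threshold ≈ 2.53*3.060108 = 7.74207324 ≈ 7.7421.

7.7421


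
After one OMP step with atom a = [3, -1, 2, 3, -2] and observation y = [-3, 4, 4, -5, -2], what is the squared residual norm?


a^T a = 27.
a^T y = -16.
coeff = -16/27 = -16/27.
||r||^2 = 1634/27.

1634/27


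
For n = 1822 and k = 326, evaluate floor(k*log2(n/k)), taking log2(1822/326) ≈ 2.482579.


log2(n/k) = log2(1822/326) ≈ 2.482579.
k*log2(n/k) ≈ 326*2.482579 = 809.320754.
floor(809.320754) = 809.

809


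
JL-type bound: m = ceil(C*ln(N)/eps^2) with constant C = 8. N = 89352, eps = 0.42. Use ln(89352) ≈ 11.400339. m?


ln(89352) ≈ 11.400339.
eps^2 = 0.42^2 = 0.1764.
C*ln(N)/eps^2 ≈ 8*11.400339/0.1764 ≈ 517.0222.
m = ceil(517.0222) = 518.

518


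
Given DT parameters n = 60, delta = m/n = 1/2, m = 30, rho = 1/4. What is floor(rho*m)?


m = 1/2*60 = 30.
rho = 1/4.
rho*m = 1/4*30 = 7.5.
k = floor(7.5) = 7.

7


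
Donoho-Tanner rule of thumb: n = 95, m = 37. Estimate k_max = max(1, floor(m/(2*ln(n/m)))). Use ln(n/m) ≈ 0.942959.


n/m = 95/37.
ln(n/m) ≈ 0.942959.
2*ln(n/m) ≈ 1.885918.
m/(2*ln(n/m)) ≈ 37/1.885918 ≈ 19.6191.
floor = 19.
k_max = max(1, 19) = 19.

19


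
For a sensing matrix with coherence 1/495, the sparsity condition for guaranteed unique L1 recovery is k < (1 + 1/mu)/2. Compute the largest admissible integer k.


1/mu = 495.
1 + 1/mu = 496.
(1 + 1/mu)/2 = 248 is an integer and the inequality is strict, so k_max = 248 - 1 = 247.

247


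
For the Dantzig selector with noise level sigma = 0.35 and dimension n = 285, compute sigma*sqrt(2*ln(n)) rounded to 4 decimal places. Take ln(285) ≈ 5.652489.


ln(285) ≈ 5.652489.
2*ln(n) ≈ 11.304978.
sqrt(2*ln(n)) ≈ sqrt(11.304978) ≈ 3.362288.
threshold ≈ 0.35*3.362288 = 1.1768008 ≈ 1.1768.

1.1768


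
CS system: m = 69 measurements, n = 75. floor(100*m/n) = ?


100*m/n = 100*69/75 ≈ 92.0.
floor = 92.

92


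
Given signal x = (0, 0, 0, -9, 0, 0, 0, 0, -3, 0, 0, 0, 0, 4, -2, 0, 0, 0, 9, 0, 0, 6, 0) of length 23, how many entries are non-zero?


Non-zero positions: [3, 8, 13, 14, 18, 21].
Sparsity = 6.

6


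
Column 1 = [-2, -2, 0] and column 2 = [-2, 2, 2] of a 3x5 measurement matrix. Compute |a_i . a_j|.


Inner product: -2*-2 + -2*2 + 0*2
Products: [4, -4, 0]
Sum = 0.
|dot| = 0.

0


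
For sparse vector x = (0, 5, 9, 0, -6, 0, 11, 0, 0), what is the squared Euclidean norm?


Non-zero entries: [(1, 5), (2, 9), (4, -6), (6, 11)]
Squares: [25, 81, 36, 121]
||x||_2^2 = sum = 263.

263


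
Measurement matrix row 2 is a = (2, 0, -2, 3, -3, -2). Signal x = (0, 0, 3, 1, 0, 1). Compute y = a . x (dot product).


Non-zero terms: ['-2*3', '3*1', '-2*1']
Products: [-6, 3, -2]
y = sum = -5.

-5


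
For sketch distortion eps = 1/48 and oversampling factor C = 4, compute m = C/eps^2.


1/eps = 48.
(1/eps)^2 = 2304.
m = 4*2304 = 9216.

9216


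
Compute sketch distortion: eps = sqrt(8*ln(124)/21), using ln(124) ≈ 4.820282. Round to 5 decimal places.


ln(124) ≈ 4.820282.
8*ln(N)/m ≈ 8*4.820282/21 ≈ 1.8362979.
eps = sqrt(1.8362979) ≈ 1.3551007 ≈ 1.35510.

1.35510


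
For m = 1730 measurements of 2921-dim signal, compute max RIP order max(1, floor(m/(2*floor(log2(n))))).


floor(log2(2921)) = 11.
2*11 = 22.
m/(2*floor(log2(n))) = 1730/22 ≈ 78.6364.
floor = 78.
k = max(1, 78) = 78.

78


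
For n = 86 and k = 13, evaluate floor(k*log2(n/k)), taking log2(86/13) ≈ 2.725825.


log2(n/k) = log2(86/13) ≈ 2.725825.
k*log2(n/k) ≈ 13*2.725825 = 35.435725.
floor(35.435725) = 35.

35


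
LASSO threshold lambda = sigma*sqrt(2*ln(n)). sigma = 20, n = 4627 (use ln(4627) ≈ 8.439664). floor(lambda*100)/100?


ln(4627) ≈ 8.439664.
2*ln(n) ≈ 16.879328.
sqrt(2*ln(n)) ≈ sqrt(16.879328) ≈ 4.108446.
lambda ≈ 20*4.108446 = 82.16892.
floor(lambda*100)/100 = 82.16.

82.16


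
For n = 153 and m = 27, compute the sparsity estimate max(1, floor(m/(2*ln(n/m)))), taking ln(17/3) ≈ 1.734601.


n/m = 153/27 = 17/3.
ln(n/m) ≈ 1.734601.
2*ln(n/m) ≈ 3.469202.
m/(2*ln(n/m)) ≈ 27/3.469202 ≈ 7.7828.
floor = 7.
k_max = max(1, 7) = 7.

7


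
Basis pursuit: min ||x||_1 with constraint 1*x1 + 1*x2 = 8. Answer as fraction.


Axis intercepts:
  x1 = 8, x2 = 0: L1 = 8
  x1 = 0, x2 = 8: L1 = 8
x* = (8, 0)
||x*||_1 = 8.

8


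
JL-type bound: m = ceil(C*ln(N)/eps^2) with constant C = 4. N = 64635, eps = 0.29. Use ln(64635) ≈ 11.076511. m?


ln(64635) ≈ 11.076511.
eps^2 = 0.29^2 = 0.0841.
C*ln(N)/eps^2 ≈ 4*11.076511/0.0841 ≈ 526.8257.
m = ceil(526.8257) = 527.

527


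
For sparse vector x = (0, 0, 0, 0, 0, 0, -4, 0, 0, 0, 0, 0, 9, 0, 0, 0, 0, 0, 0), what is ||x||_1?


Non-zero entries: [(6, -4), (12, 9)]
Absolute values: [4, 9]
||x||_1 = sum = 13.

13


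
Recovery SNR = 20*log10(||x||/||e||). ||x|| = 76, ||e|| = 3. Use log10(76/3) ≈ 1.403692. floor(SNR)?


||x||/||e|| = 76/3.
log10(76/3) ≈ 1.403692.
20*log10(||x||/||e||) ≈ 20*1.403692 = 28.07384.
floor(28.07384) = 28.

28


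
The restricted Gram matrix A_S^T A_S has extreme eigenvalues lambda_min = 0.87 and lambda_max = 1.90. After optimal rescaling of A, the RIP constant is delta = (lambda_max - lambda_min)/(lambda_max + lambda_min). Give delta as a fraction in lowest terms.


lambda_max - lambda_min = 1.90 - 0.87 = 1.03.
lambda_max + lambda_min = 1.90 + 0.87 = 2.77.
delta = 1.03/2.77 = 103/277.

103/277


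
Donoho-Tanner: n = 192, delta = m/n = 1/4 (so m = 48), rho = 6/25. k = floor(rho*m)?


m = 1/4*192 = 48.
rho = 6/25.
rho*m = 6/25*48 = 11.52.
k = floor(11.52) = 11.

11


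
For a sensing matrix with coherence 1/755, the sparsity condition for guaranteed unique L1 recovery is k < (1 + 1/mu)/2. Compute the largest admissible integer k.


1/mu = 755.
1 + 1/mu = 756.
(1 + 1/mu)/2 = 378 is an integer and the inequality is strict, so k_max = 378 - 1 = 377.

377


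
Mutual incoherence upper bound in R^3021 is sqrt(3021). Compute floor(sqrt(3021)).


54^2 = 2916 <= 3021 < 3025 = 55^2, so 54 <= sqrt(3021) < 55.
floor(sqrt(3021)) = 54.

54


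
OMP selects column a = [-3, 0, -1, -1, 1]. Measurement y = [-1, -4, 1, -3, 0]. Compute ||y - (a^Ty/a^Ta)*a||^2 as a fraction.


a^T a = 12.
a^T y = 5.
coeff = 5/12 = 5/12.
||r||^2 = 299/12.

299/12


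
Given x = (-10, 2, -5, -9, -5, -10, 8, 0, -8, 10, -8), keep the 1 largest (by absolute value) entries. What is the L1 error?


Sorted |x_i| descending: [10, 10, 10, 9, 8, 8, 8, 5, 5, 2, 0]
Keep top 1: [10]
Tail entries: [10, 10, 9, 8, 8, 8, 5, 5, 2, 0]
L1 error = sum of tail = 65.

65


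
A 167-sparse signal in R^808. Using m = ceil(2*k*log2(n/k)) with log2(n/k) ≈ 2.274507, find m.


log2(n/k) = log2(808/167) ≈ 2.274507.
2*k*log2(n/k) ≈ 2*167*2.274507 = 759.685338.
m = ceil(759.685338) = 760.

760


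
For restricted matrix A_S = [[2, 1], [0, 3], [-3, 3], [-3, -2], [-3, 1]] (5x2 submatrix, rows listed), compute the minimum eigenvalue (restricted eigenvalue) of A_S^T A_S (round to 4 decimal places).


A_S^T A_S = [[31, -4], [-4, 24]].
trace = 55.
det = 728.
disc = trace^2 - 4*det = 3025 - 4*728 = 113.
sqrt(113) ≈ 10.630146.
lam_min = (55 - sqrt(113))/2 ≈ (55 - 10.630146)/2 = 22.184927 ≈ 22.1849.

22.1849


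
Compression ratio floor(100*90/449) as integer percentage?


100*m/n = 100*90/449 ≈ 20.0445.
floor = 20.

20


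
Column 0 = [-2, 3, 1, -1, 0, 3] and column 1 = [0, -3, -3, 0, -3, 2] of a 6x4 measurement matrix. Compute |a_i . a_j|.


Inner product: -2*0 + 3*-3 + 1*-3 + -1*0 + 0*-3 + 3*2
Products: [0, -9, -3, 0, 0, 6]
Sum = -6.
|dot| = 6.

6


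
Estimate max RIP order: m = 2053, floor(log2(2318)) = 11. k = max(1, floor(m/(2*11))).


floor(log2(2318)) = 11.
2*11 = 22.
m/(2*floor(log2(n))) = 2053/22 ≈ 93.3182.
floor = 93.
k = max(1, 93) = 93.

93


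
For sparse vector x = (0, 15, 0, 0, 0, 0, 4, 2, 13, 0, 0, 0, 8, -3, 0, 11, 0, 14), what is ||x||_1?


Non-zero entries: [(1, 15), (6, 4), (7, 2), (8, 13), (12, 8), (13, -3), (15, 11), (17, 14)]
Absolute values: [15, 4, 2, 13, 8, 3, 11, 14]
||x||_1 = sum = 70.

70


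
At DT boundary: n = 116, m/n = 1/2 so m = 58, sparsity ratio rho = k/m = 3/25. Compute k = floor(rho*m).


m = 1/2*116 = 58.
rho = 3/25.
rho*m = 3/25*58 = 6.96.
k = floor(6.96) = 6.

6


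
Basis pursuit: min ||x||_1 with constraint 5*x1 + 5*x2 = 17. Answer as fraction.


Axis intercepts:
  x1 = 17/5, x2 = 0: L1 = 17/5
  x1 = 0, x2 = 17/5: L1 = 17/5
x* = (17/5, 0)
||x*||_1 = 17/5.

17/5


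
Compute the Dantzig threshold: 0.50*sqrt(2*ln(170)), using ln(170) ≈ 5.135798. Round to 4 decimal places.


ln(170) ≈ 5.135798.
2*ln(n) ≈ 10.271596.
sqrt(2*ln(n)) ≈ sqrt(10.271596) ≈ 3.204933.
threshold ≈ 0.50*3.204933 = 1.6024665 ≈ 1.6025.

1.6025


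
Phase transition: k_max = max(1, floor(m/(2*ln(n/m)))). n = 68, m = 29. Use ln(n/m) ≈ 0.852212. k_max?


n/m = 68/29.
ln(n/m) ≈ 0.852212.
2*ln(n/m) ≈ 1.704424.
m/(2*ln(n/m)) ≈ 29/1.704424 ≈ 17.0145.
floor = 17.
k_max = max(1, 17) = 17.

17


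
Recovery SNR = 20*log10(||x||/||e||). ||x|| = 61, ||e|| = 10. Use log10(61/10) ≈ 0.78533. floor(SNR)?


||x||/||e|| = 61/10.
log10(61/10) ≈ 0.78533.
20*log10(||x||/||e||) ≈ 20*0.78533 = 15.7066.
floor(15.7066) = 15.

15


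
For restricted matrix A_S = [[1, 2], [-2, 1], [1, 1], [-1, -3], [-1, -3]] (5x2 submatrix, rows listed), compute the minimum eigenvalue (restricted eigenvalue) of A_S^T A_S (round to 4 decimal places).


A_S^T A_S = [[8, 7], [7, 24]].
trace = 32.
det = 143.
disc = trace^2 - 4*det = 1024 - 4*143 = 452.
sqrt(452) ≈ 21.260292.
lam_min = (32 - sqrt(452))/2 ≈ (32 - 21.260292)/2 = 5.369854 ≈ 5.3699.

5.3699


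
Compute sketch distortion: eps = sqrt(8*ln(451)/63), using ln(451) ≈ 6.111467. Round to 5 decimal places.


ln(451) ≈ 6.111467.
8*ln(N)/m ≈ 8*6.111467/63 ≈ 0.7760593.
eps = sqrt(0.7760593) ≈ 0.8809423 ≈ 0.88094.

0.88094


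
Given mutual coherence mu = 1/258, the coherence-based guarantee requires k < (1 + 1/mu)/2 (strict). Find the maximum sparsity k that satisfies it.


1/mu = 258.
1 + 1/mu = 259.
(1 + 1/mu)/2 = 129.5 is not an integer, so k_max = floor(129.5) = 129.

129


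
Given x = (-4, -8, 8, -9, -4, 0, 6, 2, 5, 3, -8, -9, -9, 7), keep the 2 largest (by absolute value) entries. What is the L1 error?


Sorted |x_i| descending: [9, 9, 9, 8, 8, 8, 7, 6, 5, 4, 4, 3, 2, 0]
Keep top 2: [9, 9]
Tail entries: [9, 8, 8, 8, 7, 6, 5, 4, 4, 3, 2, 0]
L1 error = sum of tail = 64.

64


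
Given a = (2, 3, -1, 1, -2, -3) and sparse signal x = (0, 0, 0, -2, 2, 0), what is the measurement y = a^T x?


Non-zero terms: ['1*-2', '-2*2']
Products: [-2, -4]
y = sum = -6.

-6


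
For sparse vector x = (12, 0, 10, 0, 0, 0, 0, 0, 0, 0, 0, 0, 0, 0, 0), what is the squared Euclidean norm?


Non-zero entries: [(0, 12), (2, 10)]
Squares: [144, 100]
||x||_2^2 = sum = 244.

244


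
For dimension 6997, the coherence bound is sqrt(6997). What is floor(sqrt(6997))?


83^2 = 6889 <= 6997 < 7056 = 84^2, so 83 <= sqrt(6997) < 84.
floor(sqrt(6997)) = 83.

83


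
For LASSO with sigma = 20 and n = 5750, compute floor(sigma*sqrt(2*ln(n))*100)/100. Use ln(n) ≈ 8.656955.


ln(5750) ≈ 8.656955.
2*ln(n) ≈ 17.31391.
sqrt(2*ln(n)) ≈ sqrt(17.31391) ≈ 4.160999.
lambda ≈ 20*4.160999 = 83.21998.
floor(lambda*100)/100 = 83.21.

83.21


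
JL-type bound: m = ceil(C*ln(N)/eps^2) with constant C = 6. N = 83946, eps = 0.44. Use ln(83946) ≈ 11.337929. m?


ln(83946) ≈ 11.337929.
eps^2 = 0.44^2 = 0.1936.
C*ln(N)/eps^2 ≈ 6*11.337929/0.1936 ≈ 351.3821.
m = ceil(351.3821) = 352.

352


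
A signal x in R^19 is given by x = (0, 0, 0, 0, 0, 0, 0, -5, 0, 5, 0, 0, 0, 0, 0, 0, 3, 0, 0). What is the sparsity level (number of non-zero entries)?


Non-zero positions: [7, 9, 16].
Sparsity = 3.

3


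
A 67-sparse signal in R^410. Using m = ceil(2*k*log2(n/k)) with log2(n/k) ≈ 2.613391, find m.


log2(n/k) = log2(410/67) ≈ 2.613391.
2*k*log2(n/k) ≈ 2*67*2.613391 = 350.194394.
m = ceil(350.194394) = 351.

351


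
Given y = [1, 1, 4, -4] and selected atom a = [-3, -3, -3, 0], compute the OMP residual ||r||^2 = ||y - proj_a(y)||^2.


a^T a = 27.
a^T y = -18.
coeff = -18/27 = -2/3.
||r||^2 = 22.

22


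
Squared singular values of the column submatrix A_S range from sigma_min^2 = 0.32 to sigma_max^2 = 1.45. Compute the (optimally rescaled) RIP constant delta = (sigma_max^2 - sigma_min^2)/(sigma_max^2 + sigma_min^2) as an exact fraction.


lambda_max - lambda_min = 1.45 - 0.32 = 1.13.
lambda_max + lambda_min = 1.45 + 0.32 = 1.77.
delta = 1.13/1.77 = 113/177.

113/177


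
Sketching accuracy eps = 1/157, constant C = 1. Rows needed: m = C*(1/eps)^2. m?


1/eps = 157.
(1/eps)^2 = 24649.
m = 1*24649 = 24649.

24649


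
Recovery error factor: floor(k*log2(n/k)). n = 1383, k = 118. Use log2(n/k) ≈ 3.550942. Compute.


log2(n/k) = log2(1383/118) ≈ 3.550942.
k*log2(n/k) ≈ 118*3.550942 = 419.011156.
floor(419.011156) = 419.

419


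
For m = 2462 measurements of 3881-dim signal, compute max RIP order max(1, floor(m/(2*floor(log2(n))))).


floor(log2(3881)) = 11.
2*11 = 22.
m/(2*floor(log2(n))) = 2462/22 ≈ 111.9091.
floor = 111.
k = max(1, 111) = 111.

111


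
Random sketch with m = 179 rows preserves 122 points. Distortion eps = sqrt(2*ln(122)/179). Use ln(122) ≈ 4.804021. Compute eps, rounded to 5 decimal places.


ln(122) ≈ 4.804021.
2*ln(N)/m ≈ 2*4.804021/179 ≈ 0.05367621.
eps = sqrt(0.05367621) ≈ 0.2316813 ≈ 0.23168.

0.23168


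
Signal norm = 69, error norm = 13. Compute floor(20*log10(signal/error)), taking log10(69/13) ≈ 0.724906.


||x||/||e|| = 69/13.
log10(69/13) ≈ 0.724906.
20*log10(||x||/||e||) ≈ 20*0.724906 = 14.49812.
floor(14.49812) = 14.

14


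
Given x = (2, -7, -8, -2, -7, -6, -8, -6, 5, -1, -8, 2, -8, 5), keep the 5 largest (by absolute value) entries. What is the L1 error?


Sorted |x_i| descending: [8, 8, 8, 8, 7, 7, 6, 6, 5, 5, 2, 2, 2, 1]
Keep top 5: [8, 8, 8, 8, 7]
Tail entries: [7, 6, 6, 5, 5, 2, 2, 2, 1]
L1 error = sum of tail = 36.

36


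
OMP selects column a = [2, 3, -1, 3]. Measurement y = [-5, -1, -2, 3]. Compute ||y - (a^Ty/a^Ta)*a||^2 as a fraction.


a^T a = 23.
a^T y = -2.
coeff = -2/23 = -2/23.
||r||^2 = 893/23.

893/23


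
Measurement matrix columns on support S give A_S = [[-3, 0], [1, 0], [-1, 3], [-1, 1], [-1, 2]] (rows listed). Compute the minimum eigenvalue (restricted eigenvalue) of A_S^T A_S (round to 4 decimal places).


A_S^T A_S = [[13, -6], [-6, 14]].
trace = 27.
det = 146.
disc = trace^2 - 4*det = 729 - 4*146 = 145.
sqrt(145) ≈ 12.041595.
lam_min = (27 - sqrt(145))/2 ≈ (27 - 12.041595)/2 = 7.4792025 ≈ 7.4792.

7.4792


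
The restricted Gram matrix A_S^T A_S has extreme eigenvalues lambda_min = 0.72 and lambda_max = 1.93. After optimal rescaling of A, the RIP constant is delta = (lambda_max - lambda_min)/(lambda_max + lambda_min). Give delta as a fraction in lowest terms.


lambda_max - lambda_min = 1.93 - 0.72 = 1.21.
lambda_max + lambda_min = 1.93 + 0.72 = 2.65.
delta = 1.21/2.65 = 121/265.

121/265


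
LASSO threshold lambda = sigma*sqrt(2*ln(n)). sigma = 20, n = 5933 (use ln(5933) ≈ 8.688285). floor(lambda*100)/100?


ln(5933) ≈ 8.688285.
2*ln(n) ≈ 17.37657.
sqrt(2*ln(n)) ≈ sqrt(17.37657) ≈ 4.168521.
lambda ≈ 20*4.168521 = 83.37042.
floor(lambda*100)/100 = 83.37.

83.37


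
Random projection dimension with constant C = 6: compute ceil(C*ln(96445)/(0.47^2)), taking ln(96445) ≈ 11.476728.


ln(96445) ≈ 11.476728.
eps^2 = 0.47^2 = 0.2209.
C*ln(N)/eps^2 ≈ 6*11.476728/0.2209 ≈ 311.7264.
m = ceil(311.7264) = 312.

312


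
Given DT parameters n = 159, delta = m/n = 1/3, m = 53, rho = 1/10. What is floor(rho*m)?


m = 1/3*159 = 53.
rho = 1/10.
rho*m = 1/10*53 = 5.3.
k = floor(5.3) = 5.

5


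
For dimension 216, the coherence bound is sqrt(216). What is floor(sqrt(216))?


14^2 = 196 <= 216 < 225 = 15^2, so 14 <= sqrt(216) < 15.
floor(sqrt(216)) = 14.

14


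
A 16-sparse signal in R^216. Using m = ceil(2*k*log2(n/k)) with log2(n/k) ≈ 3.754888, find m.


log2(n/k) = log2(216/16) ≈ 3.754888.
2*k*log2(n/k) ≈ 2*16*3.754888 = 120.156416.
m = ceil(120.156416) = 121.

121


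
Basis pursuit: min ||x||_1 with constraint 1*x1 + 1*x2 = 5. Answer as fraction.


Axis intercepts:
  x1 = 5, x2 = 0: L1 = 5
  x1 = 0, x2 = 5: L1 = 5
x* = (5, 0)
||x*||_1 = 5.

5


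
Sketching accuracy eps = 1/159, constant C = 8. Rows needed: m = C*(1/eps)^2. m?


1/eps = 159.
(1/eps)^2 = 25281.
m = 8*25281 = 202248.

202248


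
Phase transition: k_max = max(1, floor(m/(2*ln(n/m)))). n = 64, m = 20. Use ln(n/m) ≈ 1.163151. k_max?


n/m = 64/20 = 16/5.
ln(n/m) ≈ 1.163151.
2*ln(n/m) ≈ 2.326302.
m/(2*ln(n/m)) ≈ 20/2.326302 ≈ 8.5973.
floor = 8.
k_max = max(1, 8) = 8.

8


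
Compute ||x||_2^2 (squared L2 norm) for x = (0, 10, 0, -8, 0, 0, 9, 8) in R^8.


Non-zero entries: [(1, 10), (3, -8), (6, 9), (7, 8)]
Squares: [100, 64, 81, 64]
||x||_2^2 = sum = 309.

309


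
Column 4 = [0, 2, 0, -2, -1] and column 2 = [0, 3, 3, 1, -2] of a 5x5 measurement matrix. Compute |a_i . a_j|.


Inner product: 0*0 + 2*3 + 0*3 + -2*1 + -1*-2
Products: [0, 6, 0, -2, 2]
Sum = 6.
|dot| = 6.

6


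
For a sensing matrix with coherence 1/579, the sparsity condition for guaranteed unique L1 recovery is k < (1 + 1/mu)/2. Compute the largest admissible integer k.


1/mu = 579.
1 + 1/mu = 580.
(1 + 1/mu)/2 = 290 is an integer and the inequality is strict, so k_max = 290 - 1 = 289.

289


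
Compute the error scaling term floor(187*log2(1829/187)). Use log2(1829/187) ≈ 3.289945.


log2(n/k) = log2(1829/187) ≈ 3.289945.
k*log2(n/k) ≈ 187*3.289945 = 615.219715.
floor(615.219715) = 615.

615


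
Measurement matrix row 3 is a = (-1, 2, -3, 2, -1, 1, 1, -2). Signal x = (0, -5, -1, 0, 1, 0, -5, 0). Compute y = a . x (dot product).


Non-zero terms: ['2*-5', '-3*-1', '-1*1', '1*-5']
Products: [-10, 3, -1, -5]
y = sum = -13.

-13


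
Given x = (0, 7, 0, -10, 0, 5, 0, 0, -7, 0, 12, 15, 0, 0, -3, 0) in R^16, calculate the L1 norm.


Non-zero entries: [(1, 7), (3, -10), (5, 5), (8, -7), (10, 12), (11, 15), (14, -3)]
Absolute values: [7, 10, 5, 7, 12, 15, 3]
||x||_1 = sum = 59.

59


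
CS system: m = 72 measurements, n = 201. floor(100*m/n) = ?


100*m/n = 100*72/201 ≈ 35.8209.
floor = 35.

35


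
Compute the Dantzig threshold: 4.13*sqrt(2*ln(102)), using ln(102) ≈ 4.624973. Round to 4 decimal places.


ln(102) ≈ 4.624973.
2*ln(n) ≈ 9.249946.
sqrt(2*ln(n)) ≈ sqrt(9.249946) ≈ 3.041372.
threshold ≈ 4.13*3.041372 = 12.56086636 ≈ 12.5609.

12.5609


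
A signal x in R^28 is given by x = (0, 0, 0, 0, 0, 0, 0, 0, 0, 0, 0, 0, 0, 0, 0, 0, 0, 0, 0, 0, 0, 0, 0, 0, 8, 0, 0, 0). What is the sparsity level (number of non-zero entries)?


Non-zero positions: [24].
Sparsity = 1.

1


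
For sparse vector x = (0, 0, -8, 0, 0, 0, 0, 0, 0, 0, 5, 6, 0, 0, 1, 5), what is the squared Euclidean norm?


Non-zero entries: [(2, -8), (10, 5), (11, 6), (14, 1), (15, 5)]
Squares: [64, 25, 36, 1, 25]
||x||_2^2 = sum = 151.

151


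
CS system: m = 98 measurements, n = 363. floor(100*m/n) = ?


100*m/n = 100*98/363 ≈ 26.9972.
floor = 26.

26


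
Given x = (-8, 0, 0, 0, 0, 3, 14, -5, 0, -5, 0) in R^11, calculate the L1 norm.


Non-zero entries: [(0, -8), (5, 3), (6, 14), (7, -5), (9, -5)]
Absolute values: [8, 3, 14, 5, 5]
||x||_1 = sum = 35.

35


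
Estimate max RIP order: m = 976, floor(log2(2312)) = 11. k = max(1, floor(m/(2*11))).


floor(log2(2312)) = 11.
2*11 = 22.
m/(2*floor(log2(n))) = 976/22 ≈ 44.3636.
floor = 44.
k = max(1, 44) = 44.

44


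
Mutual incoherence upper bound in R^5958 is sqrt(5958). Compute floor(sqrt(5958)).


77^2 = 5929 <= 5958 < 6084 = 78^2, so 77 <= sqrt(5958) < 78.
floor(sqrt(5958)) = 77.

77


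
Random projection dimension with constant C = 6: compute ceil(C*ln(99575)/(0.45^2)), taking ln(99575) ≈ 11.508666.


ln(99575) ≈ 11.508666.
eps^2 = 0.45^2 = 0.2025.
C*ln(N)/eps^2 ≈ 6*11.508666/0.2025 ≈ 340.9975.
m = ceil(340.9975) = 341.

341


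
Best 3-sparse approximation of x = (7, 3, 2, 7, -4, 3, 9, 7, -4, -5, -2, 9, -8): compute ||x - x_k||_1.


Sorted |x_i| descending: [9, 9, 8, 7, 7, 7, 5, 4, 4, 3, 3, 2, 2]
Keep top 3: [9, 9, 8]
Tail entries: [7, 7, 7, 5, 4, 4, 3, 3, 2, 2]
L1 error = sum of tail = 44.

44


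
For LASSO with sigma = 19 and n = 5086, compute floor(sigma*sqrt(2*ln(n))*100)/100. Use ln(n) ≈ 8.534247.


ln(5086) ≈ 8.534247.
2*ln(n) ≈ 17.068494.
sqrt(2*ln(n)) ≈ sqrt(17.068494) ≈ 4.131403.
lambda ≈ 19*4.131403 = 78.496657.
floor(lambda*100)/100 = 78.49.

78.49


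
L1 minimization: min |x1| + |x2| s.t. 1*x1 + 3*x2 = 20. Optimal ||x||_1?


Axis intercepts:
  x1 = 20, x2 = 0: L1 = 20
  x1 = 0, x2 = 20/3: L1 = 20/3
x* = (0, 20/3)
||x*||_1 = 20/3.

20/3


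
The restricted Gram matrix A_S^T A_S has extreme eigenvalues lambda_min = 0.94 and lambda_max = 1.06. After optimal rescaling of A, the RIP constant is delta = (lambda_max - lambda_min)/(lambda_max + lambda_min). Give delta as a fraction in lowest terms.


lambda_max - lambda_min = 1.06 - 0.94 = 0.12.
lambda_max + lambda_min = 1.06 + 0.94 = 2.00.
delta = 0.12/2.00 = 12/200 = 3/50.

3/50


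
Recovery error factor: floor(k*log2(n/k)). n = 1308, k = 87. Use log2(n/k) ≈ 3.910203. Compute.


log2(n/k) = log2(1308/87) ≈ 3.910203.
k*log2(n/k) ≈ 87*3.910203 = 340.187661.
floor(340.187661) = 340.

340


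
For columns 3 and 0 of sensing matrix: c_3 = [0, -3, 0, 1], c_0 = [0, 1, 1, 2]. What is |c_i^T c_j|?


Inner product: 0*0 + -3*1 + 0*1 + 1*2
Products: [0, -3, 0, 2]
Sum = -1.
|dot| = 1.

1


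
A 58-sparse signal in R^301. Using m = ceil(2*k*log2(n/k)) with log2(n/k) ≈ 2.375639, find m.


log2(n/k) = log2(301/58) ≈ 2.375639.
2*k*log2(n/k) ≈ 2*58*2.375639 = 275.574124.
m = ceil(275.574124) = 276.

276


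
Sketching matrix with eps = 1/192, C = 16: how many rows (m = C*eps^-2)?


1/eps = 192.
(1/eps)^2 = 36864.
m = 16*36864 = 589824.

589824


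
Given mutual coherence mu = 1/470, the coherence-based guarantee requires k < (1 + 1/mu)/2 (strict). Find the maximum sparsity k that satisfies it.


1/mu = 470.
1 + 1/mu = 471.
(1 + 1/mu)/2 = 235.5 is not an integer, so k_max = floor(235.5) = 235.

235


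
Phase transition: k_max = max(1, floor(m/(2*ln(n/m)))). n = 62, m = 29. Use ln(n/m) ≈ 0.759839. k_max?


n/m = 62/29.
ln(n/m) ≈ 0.759839.
2*ln(n/m) ≈ 1.519678.
m/(2*ln(n/m)) ≈ 29/1.519678 ≈ 19.083.
floor = 19.
k_max = max(1, 19) = 19.

19


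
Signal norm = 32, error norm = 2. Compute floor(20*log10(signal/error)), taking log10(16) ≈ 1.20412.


||x||/||e|| = 32/2 = 16.
log10(16) ≈ 1.20412.
20*log10(||x||/||e||) ≈ 20*1.20412 = 24.0824.
floor(24.0824) = 24.

24


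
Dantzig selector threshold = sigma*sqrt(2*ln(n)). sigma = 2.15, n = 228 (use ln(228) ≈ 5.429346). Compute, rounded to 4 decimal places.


ln(228) ≈ 5.429346.
2*ln(n) ≈ 10.858692.
sqrt(2*ln(n)) ≈ sqrt(10.858692) ≈ 3.295253.
threshold ≈ 2.15*3.295253 = 7.08479395 ≈ 7.0848.

7.0848


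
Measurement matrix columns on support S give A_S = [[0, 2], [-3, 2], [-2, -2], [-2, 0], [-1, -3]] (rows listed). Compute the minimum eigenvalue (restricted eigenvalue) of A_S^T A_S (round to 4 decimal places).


A_S^T A_S = [[18, 1], [1, 21]].
trace = 39.
det = 377.
disc = trace^2 - 4*det = 1521 - 4*377 = 13.
sqrt(13) ≈ 3.605551.
lam_min = (39 - sqrt(13))/2 ≈ (39 - 3.605551)/2 = 17.6972245 ≈ 17.6972.

17.6972


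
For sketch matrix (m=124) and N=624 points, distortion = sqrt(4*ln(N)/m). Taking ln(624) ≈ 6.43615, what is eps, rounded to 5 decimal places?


ln(624) ≈ 6.43615.
4*ln(N)/m ≈ 4*6.43615/124 ≈ 0.20761774.
eps = sqrt(0.20761774) ≈ 0.4556509 ≈ 0.45565.

0.45565


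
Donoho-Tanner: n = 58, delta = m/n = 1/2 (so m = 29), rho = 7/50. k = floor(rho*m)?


m = 1/2*58 = 29.
rho = 7/50.
rho*m = 7/50*29 = 4.06.
k = floor(4.06) = 4.

4


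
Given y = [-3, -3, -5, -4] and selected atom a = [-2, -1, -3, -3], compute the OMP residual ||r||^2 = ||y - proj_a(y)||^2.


a^T a = 23.
a^T y = 36.
coeff = 36/23 = 36/23.
||r||^2 = 61/23.

61/23


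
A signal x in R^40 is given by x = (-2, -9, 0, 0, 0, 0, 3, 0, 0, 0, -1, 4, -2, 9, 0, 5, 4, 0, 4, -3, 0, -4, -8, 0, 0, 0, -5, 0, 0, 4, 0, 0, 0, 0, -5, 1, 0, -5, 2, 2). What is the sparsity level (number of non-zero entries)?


Non-zero positions: [0, 1, 6, 10, 11, 12, 13, 15, 16, 18, 19, 21, 22, 26, 29, 34, 35, 37, 38, 39].
Sparsity = 20.

20


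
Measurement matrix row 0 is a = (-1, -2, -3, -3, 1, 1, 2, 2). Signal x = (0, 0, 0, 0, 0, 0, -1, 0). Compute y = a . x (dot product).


Non-zero terms: ['2*-1']
Products: [-2]
y = sum = -2.

-2


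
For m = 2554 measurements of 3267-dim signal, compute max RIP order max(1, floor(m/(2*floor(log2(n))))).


floor(log2(3267)) = 11.
2*11 = 22.
m/(2*floor(log2(n))) = 2554/22 ≈ 116.0909.
floor = 116.
k = max(1, 116) = 116.

116


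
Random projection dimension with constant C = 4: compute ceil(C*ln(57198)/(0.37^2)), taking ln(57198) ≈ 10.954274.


ln(57198) ≈ 10.954274.
eps^2 = 0.37^2 = 0.1369.
C*ln(N)/eps^2 ≈ 4*10.954274/0.1369 ≈ 320.0664.
m = ceil(320.0664) = 321.

321


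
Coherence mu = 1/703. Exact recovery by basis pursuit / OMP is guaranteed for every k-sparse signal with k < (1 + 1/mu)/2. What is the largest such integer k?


1/mu = 703.
1 + 1/mu = 704.
(1 + 1/mu)/2 = 352 is an integer and the inequality is strict, so k_max = 352 - 1 = 351.

351


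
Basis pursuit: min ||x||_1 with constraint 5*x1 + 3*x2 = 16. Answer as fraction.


Axis intercepts:
  x1 = 16/5, x2 = 0: L1 = 16/5
  x1 = 0, x2 = 16/3: L1 = 16/3
x* = (16/5, 0)
||x*||_1 = 16/5.

16/5


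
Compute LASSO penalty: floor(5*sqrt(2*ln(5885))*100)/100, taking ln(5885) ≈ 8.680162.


ln(5885) ≈ 8.680162.
2*ln(n) ≈ 17.360324.
sqrt(2*ln(n)) ≈ sqrt(17.360324) ≈ 4.166572.
lambda ≈ 5*4.166572 = 20.83286.
floor(lambda*100)/100 = 20.83.

20.83


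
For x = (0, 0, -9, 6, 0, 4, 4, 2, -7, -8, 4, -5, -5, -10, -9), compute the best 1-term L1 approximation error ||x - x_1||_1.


Sorted |x_i| descending: [10, 9, 9, 8, 7, 6, 5, 5, 4, 4, 4, 2, 0, 0, 0]
Keep top 1: [10]
Tail entries: [9, 9, 8, 7, 6, 5, 5, 4, 4, 4, 2, 0, 0, 0]
L1 error = sum of tail = 63.

63


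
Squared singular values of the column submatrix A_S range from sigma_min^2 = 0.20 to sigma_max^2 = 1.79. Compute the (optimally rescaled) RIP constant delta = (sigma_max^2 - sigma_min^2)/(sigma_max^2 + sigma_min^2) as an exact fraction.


lambda_max - lambda_min = 1.79 - 0.20 = 1.59.
lambda_max + lambda_min = 1.79 + 0.20 = 1.99.
delta = 1.59/1.99 = 159/199.

159/199


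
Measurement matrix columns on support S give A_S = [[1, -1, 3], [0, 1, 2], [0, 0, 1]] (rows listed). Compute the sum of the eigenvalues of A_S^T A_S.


Sum of eigenvalues of A_S^T A_S = trace(A_S^T A_S) = sum of squared column norms of A_S.
A_S^T A_S diagonal: [1, 2, 14].
trace = 1 + 2 + 14 = 17.

17


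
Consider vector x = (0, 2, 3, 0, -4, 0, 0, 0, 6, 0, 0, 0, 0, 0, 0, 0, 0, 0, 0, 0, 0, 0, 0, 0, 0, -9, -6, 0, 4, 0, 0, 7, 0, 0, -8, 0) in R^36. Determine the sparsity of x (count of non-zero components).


Non-zero positions: [1, 2, 4, 8, 25, 26, 28, 31, 34].
Sparsity = 9.

9


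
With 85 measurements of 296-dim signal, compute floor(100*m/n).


100*m/n = 100*85/296 ≈ 28.7162.
floor = 28.

28


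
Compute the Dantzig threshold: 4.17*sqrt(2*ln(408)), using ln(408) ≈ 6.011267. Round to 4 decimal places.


ln(408) ≈ 6.011267.
2*ln(n) ≈ 12.022534.
sqrt(2*ln(n)) ≈ sqrt(12.022534) ≈ 3.467353.
threshold ≈ 4.17*3.467353 = 14.45886201 ≈ 14.4589.

14.4589


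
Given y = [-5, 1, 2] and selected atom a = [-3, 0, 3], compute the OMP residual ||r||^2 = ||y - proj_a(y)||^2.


a^T a = 18.
a^T y = 21.
coeff = 21/18 = 7/6.
||r||^2 = 11/2.

11/2


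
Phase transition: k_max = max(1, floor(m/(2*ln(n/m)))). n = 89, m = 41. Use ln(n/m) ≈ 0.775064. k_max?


n/m = 89/41.
ln(n/m) ≈ 0.775064.
2*ln(n/m) ≈ 1.550128.
m/(2*ln(n/m)) ≈ 41/1.550128 ≈ 26.4494.
floor = 26.
k_max = max(1, 26) = 26.

26


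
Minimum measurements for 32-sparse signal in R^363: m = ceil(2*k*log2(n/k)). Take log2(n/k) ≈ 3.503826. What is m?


log2(n/k) = log2(363/32) ≈ 3.503826.
2*k*log2(n/k) ≈ 2*32*3.503826 = 224.244864.
m = ceil(224.244864) = 225.

225


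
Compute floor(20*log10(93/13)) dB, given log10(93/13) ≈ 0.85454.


||x||/||e|| = 93/13.
log10(93/13) ≈ 0.85454.
20*log10(||x||/||e||) ≈ 20*0.85454 = 17.0908.
floor(17.0908) = 17.

17


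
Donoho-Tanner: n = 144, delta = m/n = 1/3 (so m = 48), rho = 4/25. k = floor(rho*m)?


m = 1/3*144 = 48.
rho = 4/25.
rho*m = 4/25*48 = 7.68.
k = floor(7.68) = 7.

7


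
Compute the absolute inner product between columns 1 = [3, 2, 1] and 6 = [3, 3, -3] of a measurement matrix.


Inner product: 3*3 + 2*3 + 1*-3
Products: [9, 6, -3]
Sum = 12.
|dot| = 12.

12


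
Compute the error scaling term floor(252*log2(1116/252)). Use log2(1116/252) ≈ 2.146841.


log2(n/k) = log2(1116/252) ≈ 2.146841.
k*log2(n/k) ≈ 252*2.146841 = 541.003932.
floor(541.003932) = 541.

541


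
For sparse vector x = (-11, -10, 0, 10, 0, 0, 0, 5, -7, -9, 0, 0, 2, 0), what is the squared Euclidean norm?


Non-zero entries: [(0, -11), (1, -10), (3, 10), (7, 5), (8, -7), (9, -9), (12, 2)]
Squares: [121, 100, 100, 25, 49, 81, 4]
||x||_2^2 = sum = 480.

480


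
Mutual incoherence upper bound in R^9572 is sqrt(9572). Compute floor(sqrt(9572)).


97^2 = 9409 <= 9572 < 9604 = 98^2, so 97 <= sqrt(9572) < 98.
floor(sqrt(9572)) = 97.

97


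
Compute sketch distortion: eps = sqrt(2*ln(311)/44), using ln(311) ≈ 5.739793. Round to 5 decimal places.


ln(311) ≈ 5.739793.
2*ln(N)/m ≈ 2*5.739793/44 ≈ 0.26089968.
eps = sqrt(0.26089968) ≈ 0.5107834 ≈ 0.51078.

0.51078


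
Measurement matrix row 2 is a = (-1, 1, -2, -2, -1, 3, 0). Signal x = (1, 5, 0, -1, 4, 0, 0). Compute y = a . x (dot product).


Non-zero terms: ['-1*1', '1*5', '-2*-1', '-1*4']
Products: [-1, 5, 2, -4]
y = sum = 2.

2


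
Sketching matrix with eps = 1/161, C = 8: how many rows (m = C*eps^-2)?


1/eps = 161.
(1/eps)^2 = 25921.
m = 8*25921 = 207368.

207368


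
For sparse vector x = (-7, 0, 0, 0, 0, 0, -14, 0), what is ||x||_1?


Non-zero entries: [(0, -7), (6, -14)]
Absolute values: [7, 14]
||x||_1 = sum = 21.

21


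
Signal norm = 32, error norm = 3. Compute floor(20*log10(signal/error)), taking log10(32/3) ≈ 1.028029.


||x||/||e|| = 32/3.
log10(32/3) ≈ 1.028029.
20*log10(||x||/||e||) ≈ 20*1.028029 = 20.56058.
floor(20.56058) = 20.

20


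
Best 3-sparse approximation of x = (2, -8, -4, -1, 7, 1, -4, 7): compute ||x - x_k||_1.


Sorted |x_i| descending: [8, 7, 7, 4, 4, 2, 1, 1]
Keep top 3: [8, 7, 7]
Tail entries: [4, 4, 2, 1, 1]
L1 error = sum of tail = 12.

12


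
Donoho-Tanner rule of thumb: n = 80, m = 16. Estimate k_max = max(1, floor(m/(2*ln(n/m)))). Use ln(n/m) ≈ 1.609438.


n/m = 80/16 = 5.
ln(n/m) ≈ 1.609438.
2*ln(n/m) ≈ 3.218876.
m/(2*ln(n/m)) ≈ 16/3.218876 ≈ 4.9707.
floor = 4.
k_max = max(1, 4) = 4.

4


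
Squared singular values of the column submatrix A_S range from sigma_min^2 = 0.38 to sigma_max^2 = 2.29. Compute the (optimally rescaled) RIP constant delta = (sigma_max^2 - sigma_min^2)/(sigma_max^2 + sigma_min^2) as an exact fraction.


lambda_max - lambda_min = 2.29 - 0.38 = 1.91.
lambda_max + lambda_min = 2.29 + 0.38 = 2.67.
delta = 1.91/2.67 = 191/267.

191/267


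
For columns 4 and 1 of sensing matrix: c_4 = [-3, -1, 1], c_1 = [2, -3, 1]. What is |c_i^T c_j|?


Inner product: -3*2 + -1*-3 + 1*1
Products: [-6, 3, 1]
Sum = -2.
|dot| = 2.

2


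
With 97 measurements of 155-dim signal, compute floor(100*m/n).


100*m/n = 100*97/155 ≈ 62.5806.
floor = 62.

62


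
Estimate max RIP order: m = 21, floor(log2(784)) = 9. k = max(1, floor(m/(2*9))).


floor(log2(784)) = 9.
2*9 = 18.
m/(2*floor(log2(n))) = 21/18 ≈ 1.1667.
floor = 1.
k = max(1, 1) = 1.

1


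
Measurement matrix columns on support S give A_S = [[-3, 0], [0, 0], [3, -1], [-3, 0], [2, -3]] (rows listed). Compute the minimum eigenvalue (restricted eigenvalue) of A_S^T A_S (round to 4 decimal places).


A_S^T A_S = [[31, -9], [-9, 10]].
trace = 41.
det = 229.
disc = trace^2 - 4*det = 1681 - 4*229 = 765.
sqrt(765) ≈ 27.658633.
lam_min = (41 - sqrt(765))/2 ≈ (41 - 27.658633)/2 = 6.6706835 ≈ 6.6707.

6.6707


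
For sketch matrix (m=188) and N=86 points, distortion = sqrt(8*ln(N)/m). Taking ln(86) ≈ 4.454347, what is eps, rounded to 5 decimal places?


ln(86) ≈ 4.454347.
8*ln(N)/m ≈ 8*4.454347/188 ≈ 0.18954668.
eps = sqrt(0.18954668) ≈ 0.4353696 ≈ 0.43537.

0.43537


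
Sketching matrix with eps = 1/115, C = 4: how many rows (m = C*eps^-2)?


1/eps = 115.
(1/eps)^2 = 13225.
m = 4*13225 = 52900.

52900


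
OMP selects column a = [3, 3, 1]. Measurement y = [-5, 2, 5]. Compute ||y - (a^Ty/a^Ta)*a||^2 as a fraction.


a^T a = 19.
a^T y = -4.
coeff = -4/19 = -4/19.
||r||^2 = 1010/19.

1010/19


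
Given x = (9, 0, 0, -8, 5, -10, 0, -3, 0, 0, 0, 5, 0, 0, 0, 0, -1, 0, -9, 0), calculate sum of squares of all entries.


Non-zero entries: [(0, 9), (3, -8), (4, 5), (5, -10), (7, -3), (11, 5), (16, -1), (18, -9)]
Squares: [81, 64, 25, 100, 9, 25, 1, 81]
||x||_2^2 = sum = 386.

386


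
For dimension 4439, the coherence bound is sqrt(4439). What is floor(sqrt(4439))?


66^2 = 4356 <= 4439 < 4489 = 67^2, so 66 <= sqrt(4439) < 67.
floor(sqrt(4439)) = 66.

66


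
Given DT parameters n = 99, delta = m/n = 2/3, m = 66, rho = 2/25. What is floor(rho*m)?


m = 2/3*99 = 66.
rho = 2/25.
rho*m = 2/25*66 = 5.28.
k = floor(5.28) = 5.

5


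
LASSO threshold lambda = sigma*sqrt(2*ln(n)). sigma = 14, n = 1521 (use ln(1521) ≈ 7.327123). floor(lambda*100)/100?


ln(1521) ≈ 7.327123.
2*ln(n) ≈ 14.654246.
sqrt(2*ln(n)) ≈ sqrt(14.654246) ≈ 3.828086.
lambda ≈ 14*3.828086 = 53.593204.
floor(lambda*100)/100 = 53.59.

53.59
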